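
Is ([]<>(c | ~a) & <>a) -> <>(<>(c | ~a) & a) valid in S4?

Tableau for the negation ~(([]<>(c | ~a) & <>a) -> <>(<>(c | ~a) & a)):
1. ~(([]<>(c | ~a) & <>a) -> <>(<>(c | ~a) & a)), u
2. []<>(c | ~a) & <>a, u
3. ~<>(<>(c | ~a) & a), u
4. []<>(c | ~a), u
5. <>a, u
6. ~(<>(c | ~a) & a), u
7. <>(c | ~a), u
8. ~a, u
9. a, v
10. ~(<>(c | ~a) & a), v
11. <>(c | ~a), v
12. ~<>(c | ~a), v
13. ~(c | ~a), v
14. ~c, v
15. c | ~a, w
16. ~(<>(c | ~a) & a), w
17. <>(c | ~a), w
18. ~a, w
19. c | ~a, x
20. ~(<>(c | ~a) & a), x
21. <>(c | ~a), x
22. ~(c | ~a), x
23. ~c, x
24. a, x
25. ~a, x
Accessibility: uRu, uRv, uRw, uRx, vRv, vRx, wRw, xRx
Branch closes: a and ~a both at x.
Every branch of the negation's tableau closes; the branch above is one of them.

Yes, valid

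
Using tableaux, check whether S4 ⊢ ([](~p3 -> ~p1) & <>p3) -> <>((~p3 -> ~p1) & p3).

Valid

Tableau for the negation ~(([](~p3 -> ~p1) & <>p3) -> <>((~p3 -> ~p1) & p3)):
1. ~(([](~p3 -> ~p1) & <>p3) -> <>((~p3 -> ~p1) & p3)), u
2. [](~p3 -> ~p1) & <>p3, u
3. ~<>((~p3 -> ~p1) & p3), u
4. [](~p3 -> ~p1), u
5. <>p3, u
6. ~((~p3 -> ~p1) & p3), u
7. ~p3 -> ~p1, u
8. ~p3, u
9. ~p1, u
10. p3, v
11. ~((~p3 -> ~p1) & p3), v
12. ~p3 -> ~p1, v
13. ~(~p3 -> ~p1), v
14. ~p3, v
15. p1, v
Accessibility: uRu, uRv, vRv
Branch closes: p3 and ~p3 both at v.
All branches of the negation close; one closing branch shown above.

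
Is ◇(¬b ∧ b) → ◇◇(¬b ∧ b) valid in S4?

Tableau for the negation ¬(◇(¬b ∧ b) → ◇◇(¬b ∧ b)):
1. ¬(◇(¬b ∧ b) → ◇◇(¬b ∧ b)), w0
2. ◇(¬b ∧ b), w0
3. ¬◇◇(¬b ∧ b), w0
4. ¬◇(¬b ∧ b), w0
5. ¬(¬b ∧ b), w0
6. ¬b, w0
7. ¬b ∧ b, w1
8. ¬b, w1
9. b, w1
Accessibility: w0Rw0, w0Rw1, w1Rw1
Branch closes: b and ¬b both at w1.
Every branch of the negation's tableau closes; the branch above is one of them.

Valid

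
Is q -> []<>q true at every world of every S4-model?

Tableau for the negation ~(q -> []<>q):
1. ~(q -> []<>q), 0
2. q, 0
3. ~[]<>q, 0
4. ~<>q, 1
5. ~q, 1
Accessibility: 0R0, 0R1, 1R1
The negation has an open branch (countermodel exists).

Not valid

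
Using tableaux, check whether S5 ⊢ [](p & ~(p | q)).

Tableau for the negation ~[](p & ~(p | q)):
1. ~[](p & ~(p | q)), w0
2. ~(p & ~(p | q)), w1
3. p | q, w1
4. q, w1
Accessibility: w0Rw0, w0Rw1, w1Rw0, w1Rw1
The negation has an open branch (countermodel exists).

No, not valid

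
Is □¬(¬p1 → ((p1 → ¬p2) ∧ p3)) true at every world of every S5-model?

Tableau for the negation ¬□¬(¬p1 → ((p1 → ¬p2) ∧ p3)):
1. ¬□¬(¬p1 → ((p1 → ¬p2) ∧ p3)), 0
2. ¬p1 → ((p1 → ¬p2) ∧ p3), 1   [¬□-rule on 1: fresh world 1, 0R1]
3. (p1 → ¬p2) ∧ p3, 1   [→-rule on 2 (branches; this branch)]
4. p1 → ¬p2, 1   [∧-rule on 3]
5. p3, 1   [∧-rule on 3]
6. ¬p2, 1   [→-rule on 4 (branches; this branch)]
Accessibility: 0R0, 0R1, 1R0, 1R1
The negation has an open branch (countermodel exists).

Not valid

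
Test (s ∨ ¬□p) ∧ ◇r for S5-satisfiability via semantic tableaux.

Satisfiable

1. (s ∨ ¬□p) ∧ ◇r, 0
2. s ∨ ¬□p, 0
3. ◇r, 0
4. ¬□p, 0
5. r, 1
6. ¬p, 2
Accessibility: 0R0, 0R1, 0R2, 1R0, 1R1, 1R2, 2R0, 2R1, 2R2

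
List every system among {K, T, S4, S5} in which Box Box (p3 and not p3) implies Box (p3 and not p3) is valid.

K-tableau for the negation not (Box Box (p3 and not p3) implies Box (p3 and not p3)):
1. not (Box Box (p3 and not p3) implies Box (p3 and not p3)), w0
2. Box Box (p3 and not p3), w0
3. not Box (p3 and not p3), w0
4. not (p3 and not p3), w1
5. Box (p3 and not p3), w1
6. p3, w1
Accessibility: w0Rw1
Complete open branch: countermodel on a K-frame, so not valid in K.
T-tableau for the negation not (Box Box (p3 and not p3) implies Box (p3 and not p3)):
1. not (Box Box (p3 and not p3) implies Box (p3 and not p3)), w0
2. Box Box (p3 and not p3), w0
3. not Box (p3 and not p3), w0
4. Box (p3 and not p3), w0
5. p3 and not p3, w0
6. p3, w0
7. not p3, w0
Accessibility: w0Rw0
Branch closes: p3 and not p3 both at w0.
Every branch closes (one shown): valid in T, hence also in S4, S5 (every theorem of T is a theorem of S4 and S5).

T, S4, S5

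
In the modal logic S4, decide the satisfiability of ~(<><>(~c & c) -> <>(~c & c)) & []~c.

Unsatisfiable

1. ~(<><>(~c & c) -> <>(~c & c)) & []~c, w0
2. ~(<><>(~c & c) -> <>(~c & c)), w0
3. []~c, w0
4. <><>(~c & c), w0
5. ~<>(~c & c), w0
6. ~c, w0
7. ~(~c & c), w0
8. <>(~c & c), w1
9. ~c, w1
10. ~(~c & c), w1
11. ~c & c, w2
12. ~c, w2
13. c, w2
Accessibility: w0Rw0, w0Rw1, w0Rw2, w1Rw1, w1Rw2, w2Rw2
Branch closes: c and ~c both at w2.
Every branch closes; the branch above is one of them.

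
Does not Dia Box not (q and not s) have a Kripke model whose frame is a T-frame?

Satisfiable

1. not Dia Box not (q and not s), w0
2. not Box not (q and not s), w0   [neg-Dia-rule on 1 via w0Rw0]
3. q and not s, w1   [neg-Box-rule on 2: fresh world w1, w0Rw1]
4. q, w1   [and-rule on 3]
5. not s, w1   [and-rule on 3]
6. not Box not (q and not s), w1   [neg-Dia-rule on 1 via w0Rw1]
7. q and not s, w2   [neg-Box-rule on 6: fresh world w2, w1Rw2]
8. q, w2   [and-rule on 7]
9. not s, w2   [and-rule on 7]
Accessibility: w0Rw0, w0Rw1, w1Rw1, w1Rw2, w2Rw2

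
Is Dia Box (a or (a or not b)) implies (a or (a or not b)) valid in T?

No, not valid

Tableau for the negation not (Dia Box (a or (a or not b)) implies (a or (a or not b))):
1. not (Dia Box (a or (a or not b)) implies (a or (a or not b))), 0
2. Dia Box (a or (a or not b)), 0   [neg-implies-rule on 1]
3. not (a or (a or not b)), 0   [neg-implies-rule on 1]
4. not a, 0   [neg-or-rule on 3]
5. not (a or not b), 0   [neg-or-rule on 3]
6. b, 0   [neg-or-rule on 5]
7. Box (a or (a or not b)), 1   [Dia-rule on 2: fresh world 1, 0R1]
8. a or (a or not b), 1   [Box-rule on 7 via 1R1]
9. a or not b, 1   [or-rule on 8 (branches; this branch)]
10. not b, 1   [or-rule on 9 (branches; this branch)]
Accessibility: 0R0, 0R1, 1R1
The negation has an open branch (countermodel exists).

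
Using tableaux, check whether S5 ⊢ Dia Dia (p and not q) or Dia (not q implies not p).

Tableau for the negation not (Dia Dia (p and not q) or Dia (not q implies not p)):
1. not (Dia Dia (p and not q) or Dia (not q implies not p)), u
2. not Dia Dia (p and not q), u   [neg-or-rule on 1]
3. not Dia (not q implies not p), u   [neg-or-rule on 1]
4. not Dia (p and not q), u   [neg-Dia-rule on 2 via uRu]
5. not (not q implies not p), u   [neg-Dia-rule on 3 via uRu]
6. not q, u   [neg-implies-rule on 5]
7. p, u   [neg-implies-rule on 5]
8. not (p and not q), u   [neg-Dia-rule on 4 via uRu]
9. q, u   [neg-and-rule on 8 (branches; this branch)]
Accessibility: uRu
Branch closes: q and not q both at u.
All branches of the negation close; one closing branch shown above.

Yes, valid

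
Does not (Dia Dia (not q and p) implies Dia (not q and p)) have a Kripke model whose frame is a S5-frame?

No, unsatisfiable

1. not (Dia Dia (not q and p) implies Dia (not q and p)), 0
2. Dia Dia (not q and p), 0
3. not Dia (not q and p), 0
4. not (not q and p), 0
5. not p, 0
6. Dia (not q and p), 1
7. not (not q and p), 1
8. not p, 1
9. not q and p, 2
10. not q, 2
11. p, 2
12. not (not q and p), 2
13. not p, 2
Accessibility: 0R0, 0R1, 0R2, 1R0, 1R1, 1R2, 2R0, 2R1, 2R2
Branch closes: p and not p both at 2.
All branches of the tableau close; one closing branch shown above.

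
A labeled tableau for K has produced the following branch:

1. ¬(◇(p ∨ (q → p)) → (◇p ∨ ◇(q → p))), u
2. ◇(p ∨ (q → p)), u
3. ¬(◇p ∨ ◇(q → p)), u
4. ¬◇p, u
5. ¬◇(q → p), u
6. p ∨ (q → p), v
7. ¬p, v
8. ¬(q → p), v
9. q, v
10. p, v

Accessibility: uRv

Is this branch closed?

Both p and ¬p appear at v.

Yes, closed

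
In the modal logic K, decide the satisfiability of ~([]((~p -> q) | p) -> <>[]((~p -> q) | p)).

Satisfiable (open branch found)

1. ~([]((~p -> q) | p) -> <>[]((~p -> q) | p)), 0
2. []((~p -> q) | p), 0
3. ~<>[]((~p -> q) | p), 0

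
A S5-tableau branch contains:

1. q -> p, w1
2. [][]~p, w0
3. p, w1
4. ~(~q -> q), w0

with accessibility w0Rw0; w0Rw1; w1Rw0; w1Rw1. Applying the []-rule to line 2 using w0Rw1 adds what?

[]~p, w1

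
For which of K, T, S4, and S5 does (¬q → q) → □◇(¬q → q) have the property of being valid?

S5

S5-tableau for the negation ¬((¬q → q) → □◇(¬q → q)):
1. ¬((¬q → q) → □◇(¬q → q)), u
2. ¬q → q, u
3. ¬□◇(¬q → q), u
4. q, u
5. ¬◇(¬q → q), v
6. ¬(¬q → q), u
7. ¬q, u
Accessibility: uRu, uRv, vRu, vRv
Branch closes: q and ¬q both at u.
Every branch closes (one shown): valid in S5.
S4-tableau for the negation ¬((¬q → q) → □◇(¬q → q)):
1. ¬((¬q → q) → □◇(¬q → q)), u
2. ¬q → q, u
3. ¬□◇(¬q → q), u
4. q, u
5. ¬◇(¬q → q), v
6. ¬(¬q → q), v
7. ¬q, v
Accessibility: uRu, uRv, vRv
Complete open branch: countermodel on an S4-frame, so not valid in S4, nor in K, T (the same frame is also a K-frame and a T-frame).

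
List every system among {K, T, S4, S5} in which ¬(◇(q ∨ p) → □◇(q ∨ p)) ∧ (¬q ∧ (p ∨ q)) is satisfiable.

K, T, S4

S4-tableau for the formula:
1. ¬(◇(q ∨ p) → □◇(q ∨ p)) ∧ (¬q ∧ (p ∨ q)), w0
2. ¬(◇(q ∨ p) → □◇(q ∨ p)), w0
3. ¬q ∧ (p ∨ q), w0
4. ◇(q ∨ p), w0
5. ¬□◇(q ∨ p), w0
6. ¬q, w0
7. p ∨ q, w0
8. p, w0
9. q ∨ p, w1
10. p, w1
11. ¬◇(q ∨ p), w2
12. ¬(q ∨ p), w2
13. ¬q, w2
14. ¬p, w2
Accessibility: w0Rw0, w0Rw1, w0Rw2, w1Rw1, w2Rw2
Complete open branch: satisfiable in S4, hence also in K, T (this S4-model is also a K-model and a T-model).
S5-tableau for the formula:
1. ¬(◇(q ∨ p) → □◇(q ∨ p)) ∧ (¬q ∧ (p ∨ q)), w0
2. ¬(◇(q ∨ p) → □◇(q ∨ p)), w0
3. ¬q ∧ (p ∨ q), w0
4. ◇(q ∨ p), w0
5. ¬□◇(q ∨ p), w0
6. ¬q, w0
7. p ∨ q, w0
8. p, w0
9. q ∨ p, w1
10. p, w1
11. ¬◇(q ∨ p), w2
12. ¬(q ∨ p), w0
13. ¬p, w0
Accessibility: w0Rw0, w0Rw1, w0Rw2, w1Rw0, w1Rw1, w1Rw2, w2Rw0, w2Rw1, w2Rw2
Branch closes: p and ¬p both at w0.
Every branch closes (one shown): unsatisfiable in S5.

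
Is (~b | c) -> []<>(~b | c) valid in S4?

Tableau for the negation ~((~b | c) -> []<>(~b | c)):
1. ~((~b | c) -> []<>(~b | c)), 0
2. ~b | c, 0   [~->-rule on 1]
3. ~[]<>(~b | c), 0   [~->-rule on 1]
4. c, 0   [|-rule on 2 (branches; this branch)]
5. ~<>(~b | c), 1   [~[]-rule on 3: fresh world 1, 0R1]
6. ~(~b | c), 1   [~<>-rule on 5 via 1R1]
7. b, 1   [~|-rule on 6]
8. ~c, 1   [~|-rule on 6]
Accessibility: 0R0, 0R1, 1R1
The negation has an open branch (countermodel exists).

Invalid (countermodel exists)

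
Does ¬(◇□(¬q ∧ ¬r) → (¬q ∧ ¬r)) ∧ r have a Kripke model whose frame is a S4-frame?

1. ¬(◇□(¬q ∧ ¬r) → (¬q ∧ ¬r)) ∧ r, w0
2. ¬(◇□(¬q ∧ ¬r) → (¬q ∧ ¬r)), w0
3. r, w0
4. ◇□(¬q ∧ ¬r), w0
5. ¬(¬q ∧ ¬r), w0
6. □(¬q ∧ ¬r), w1
7. ¬q ∧ ¬r, w1
8. ¬q, w1
9. ¬r, w1
Accessibility: w0Rw0, w0Rw1, w1Rw1

Satisfiable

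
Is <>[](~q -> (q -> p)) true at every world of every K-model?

Invalid (countermodel exists)

Tableau for the negation ~<>[](~q -> (q -> p)):
1. ~<>[](~q -> (q -> p)), w0
The negation has an open branch (countermodel exists).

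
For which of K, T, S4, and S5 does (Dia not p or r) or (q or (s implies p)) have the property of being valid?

T-tableau for the negation not ((Dia not p or r) or (q or (s implies p))):
1. not ((Dia not p or r) or (q or (s implies p))), u
2. not (Dia not p or r), u
3. not (q or (s implies p)), u
4. not Dia not p, u
5. not r, u
6. not q, u
7. not (s implies p), u
8. s, u
9. not p, u
10. p, u
Accessibility: uRu
Branch closes: p and not p both at u.
Every branch closes (one shown): valid in T, hence also in S4, S5 (every theorem of T is a theorem of S4 and S5).
K-tableau for the negation not ((Dia not p or r) or (q or (s implies p))):
1. not ((Dia not p or r) or (q or (s implies p))), u
2. not (Dia not p or r), u
3. not (q or (s implies p)), u
4. not Dia not p, u
5. not r, u
6. not q, u
7. not (s implies p), u
8. s, u
9. not p, u
Complete open branch: countermodel on a K-frame, so not valid in K.

T, S4, S5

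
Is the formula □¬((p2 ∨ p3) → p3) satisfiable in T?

1. □¬((p2 ∨ p3) → p3), u
2. ¬((p2 ∨ p3) → p3), u
3. p2 ∨ p3, u
4. ¬p3, u
5. p2, u
Accessibility: uRu

Yes, satisfiable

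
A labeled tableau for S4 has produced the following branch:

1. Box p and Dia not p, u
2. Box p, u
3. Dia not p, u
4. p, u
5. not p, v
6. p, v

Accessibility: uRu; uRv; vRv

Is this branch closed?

Closed

Both p and not p appear at v.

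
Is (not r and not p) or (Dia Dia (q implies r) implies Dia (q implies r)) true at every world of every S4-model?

Tableau for the negation not ((not r and not p) or (Dia Dia (q implies r) implies Dia (q implies r))):
1. not ((not r and not p) or (Dia Dia (q implies r) implies Dia (q implies r))), 0
2. not (not r and not p), 0
3. not (Dia Dia (q implies r) implies Dia (q implies r)), 0
4. Dia Dia (q implies r), 0
5. not Dia (q implies r), 0
6. not (q implies r), 0
7. q, 0
8. not r, 0
9. p, 0
10. Dia (q implies r), 1
11. not (q implies r), 1
12. q, 1
13. not r, 1
14. q implies r, 2
15. not (q implies r), 2
16. q, 2
17. not r, 2
18. r, 2
Accessibility: 0R0, 0R1, 0R2, 1R1, 1R2, 2R2
Branch closes: r and not r both at 2.
All branches of the negation close; one closing branch shown above.

Valid in S4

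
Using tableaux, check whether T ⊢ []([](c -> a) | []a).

Invalid (countermodel exists)

Tableau for the negation ~[]([](c -> a) | []a):
1. ~[]([](c -> a) | []a), 0
2. ~([](c -> a) | []a), 1
3. ~[](c -> a), 1
4. ~[]a, 1
5. ~(c -> a), 2
6. c, 2
7. ~a, 2
8. ~a, 3
Accessibility: 0R0, 0R1, 1R1, 1R2, 1R3, 2R2, 3R3
The negation has an open branch (countermodel exists).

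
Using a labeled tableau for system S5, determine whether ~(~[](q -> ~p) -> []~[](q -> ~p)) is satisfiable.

1. ~(~[](q -> ~p) -> []~[](q -> ~p)), 0
2. ~[](q -> ~p), 0
3. ~[]~[](q -> ~p), 0
4. ~(q -> ~p), 1
5. q, 1
6. p, 1
7. [](q -> ~p), 2
8. q -> ~p, 0
9. q -> ~p, 1
10. q -> ~p, 2
11. ~p, 0
12. ~p, 1
Accessibility: 0R0, 0R1, 0R2, 1R0, 1R1, 1R2, 2R0, 2R1, 2R2
Branch closes: p and ~p both at 1.
Every branch closes; the branch above is one of them.

Unsatisfiable (every branch closes)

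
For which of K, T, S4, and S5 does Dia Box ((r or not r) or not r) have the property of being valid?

T-tableau for the negation not Dia Box ((r or not r) or not r):
1. not Dia Box ((r or not r) or not r), 0
2. not Box ((r or not r) or not r), 0   [neg-Dia-rule on 1 via 0R0]
3. not ((r or not r) or not r), 1   [neg-Box-rule on 2: fresh world 1, 0R1]
4. not (r or not r), 1   [neg-or-rule on 3]
5. r, 1   [neg-or-rule on 3]
6. not r, 1   [neg-or-rule on 4]
Accessibility: 0R0, 0R1, 1R1
Branch closes: r and not r both at 1.
Every branch closes (one shown): valid in T, hence also in S4, S5 (every theorem of T is a theorem of S4 and S5).
K-tableau for the negation not Dia Box ((r or not r) or not r):
1. not Dia Box ((r or not r) or not r), 0
Complete open branch: countermodel on a K-frame, so not valid in K.

T, S4, S5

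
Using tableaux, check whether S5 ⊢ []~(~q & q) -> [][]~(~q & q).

Tableau for the negation ~([]~(~q & q) -> [][]~(~q & q)):
1. ~([]~(~q & q) -> [][]~(~q & q)), w0
2. []~(~q & q), w0
3. ~[][]~(~q & q), w0
4. ~(~q & q), w0
5. ~q, w0
6. ~[]~(~q & q), w1
7. ~(~q & q), w1
8. ~q, w1
9. ~q & q, w2
10. ~q, w2
11. q, w2
Accessibility: w0Rw0, w0Rw1, w0Rw2, w1Rw0, w1Rw1, w1Rw2, w2Rw0, w2Rw1, w2Rw2
Branch closes: q and ~q both at w2.
All branches of the negation close; one closing branch shown above.

Valid in S5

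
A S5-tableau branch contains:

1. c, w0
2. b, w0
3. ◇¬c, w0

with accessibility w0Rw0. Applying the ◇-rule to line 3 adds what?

a fresh world w1 with w0Rw1, and ¬c at w1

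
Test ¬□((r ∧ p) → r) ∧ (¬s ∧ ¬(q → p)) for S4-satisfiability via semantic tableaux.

No, unsatisfiable

1. ¬□((r ∧ p) → r) ∧ (¬s ∧ ¬(q → p)), 0
2. ¬□((r ∧ p) → r), 0
3. ¬s ∧ ¬(q → p), 0
4. ¬s, 0
5. ¬(q → p), 0
6. q, 0
7. ¬p, 0
8. ¬((r ∧ p) → r), 1
9. r ∧ p, 1
10. ¬r, 1
11. r, 1
12. p, 1
Accessibility: 0R0, 0R1, 1R1
Branch closes: r and ¬r both at 1.
(One branch shown.) All branches close.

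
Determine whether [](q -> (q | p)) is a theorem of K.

Tableau for the negation ~[](q -> (q | p)):
1. ~[](q -> (q | p)), 0
2. ~(q -> (q | p)), 1
3. q, 1
4. ~(q | p), 1
5. ~q, 1
6. ~p, 1
Accessibility: 0R1
Branch closes: q and ~q both at 1.
Every branch of the negation's tableau closes; the branch above is one of them.

Valid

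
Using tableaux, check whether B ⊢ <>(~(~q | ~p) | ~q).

Invalid (countermodel exists)

Tableau for the negation ~<>(~(~q | ~p) | ~q):
1. ~<>(~(~q | ~p) | ~q), u
2. ~(~(~q | ~p) | ~q), u
3. ~q | ~p, u
4. q, u
5. ~p, u
Accessibility: uRu
The negation has an open branch (countermodel exists).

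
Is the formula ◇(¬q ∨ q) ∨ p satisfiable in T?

Satisfiable (open branch found)

1. ◇(¬q ∨ q) ∨ p, w0
2. p, w0
Accessibility: w0Rw0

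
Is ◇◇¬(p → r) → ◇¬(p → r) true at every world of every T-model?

Not valid

Tableau for the negation ¬(◇◇¬(p → r) → ◇¬(p → r)):
1. ¬(◇◇¬(p → r) → ◇¬(p → r)), u
2. ◇◇¬(p → r), u
3. ¬◇¬(p → r), u
4. p → r, u
5. r, u
6. ◇¬(p → r), v
7. p → r, v
8. r, v
9. ¬(p → r), w
10. p, w
11. ¬r, w
Accessibility: uRu, uRv, vRv, vRw, wRw
The negation has an open branch (countermodel exists).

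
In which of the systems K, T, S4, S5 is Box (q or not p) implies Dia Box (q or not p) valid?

K-tableau for the negation not (Box (q or not p) implies Dia Box (q or not p)):
1. not (Box (q or not p) implies Dia Box (q or not p)), 0
2. Box (q or not p), 0   [neg-implies-rule on 1]
3. not Dia Box (q or not p), 0   [neg-implies-rule on 1]
Complete open branch: countermodel on a K-frame, so not valid in K.
T-tableau for the negation not (Box (q or not p) implies Dia Box (q or not p)):
1. not (Box (q or not p) implies Dia Box (q or not p)), 0
2. Box (q or not p), 0   [neg-implies-rule on 1]
3. not Dia Box (q or not p), 0   [neg-implies-rule on 1]
4. q or not p, 0   [Box-rule on 2 via 0R0]
5. not Box (q or not p), 0   [neg-Dia-rule on 3 via 0R0]
6. not p, 0   [or-rule on 4 (branches; this branch)]
7. not (q or not p), 1   [neg-Box-rule on 5: fresh world 1, 0R1]
8. not q, 1   [neg-or-rule on 7]
9. p, 1   [neg-or-rule on 7]
10. q or not p, 1   [Box-rule on 2 via 0R1]
11. not Box (q or not p), 1   [neg-Dia-rule on 3 via 0R1]
12. not p, 1   [or-rule on 10 (branches; this branch)]
Accessibility: 0R0, 0R1, 1R1
Branch closes: p and not p both at 1.
Every branch closes (one shown): valid in T, hence also in S4, S5 (every theorem of T is a theorem of S4 and S5).

T, S4, S5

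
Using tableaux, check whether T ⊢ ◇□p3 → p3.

Tableau for the negation ¬(◇□p3 → p3):
1. ¬(◇□p3 → p3), w0
2. ◇□p3, w0   [¬→-rule on 1]
3. ¬p3, w0   [¬→-rule on 1]
4. □p3, w1   [◇-rule on 2: fresh world w1, w0Rw1]
5. p3, w1   [□-rule on 4 via w1Rw1]
Accessibility: w0Rw0, w0Rw1, w1Rw1
The negation has an open branch (countermodel exists).

No, not valid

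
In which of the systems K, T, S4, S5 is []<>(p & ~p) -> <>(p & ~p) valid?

T, S4, S5

K-tableau for the negation ~([]<>(p & ~p) -> <>(p & ~p)):
1. ~([]<>(p & ~p) -> <>(p & ~p)), w0
2. []<>(p & ~p), w0
3. ~<>(p & ~p), w0
Complete open branch: countermodel on a K-frame, so not valid in K.
T-tableau for the negation ~([]<>(p & ~p) -> <>(p & ~p)):
1. ~([]<>(p & ~p) -> <>(p & ~p)), w0
2. []<>(p & ~p), w0
3. ~<>(p & ~p), w0
4. <>(p & ~p), w0
5. ~(p & ~p), w0
6. p, w0
7. p & ~p, w1
8. p, w1
9. ~p, w1
Accessibility: w0Rw0, w0Rw1, w1Rw1
Branch closes: p and ~p both at w1.
Every branch closes (one shown): valid in T, hence also in S4, S5 (every theorem of T is a theorem of S4 and S5).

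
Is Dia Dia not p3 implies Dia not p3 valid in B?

No, not valid

Tableau for the negation not (Dia Dia not p3 implies Dia not p3):
1. not (Dia Dia not p3 implies Dia not p3), w0
2. Dia Dia not p3, w0
3. not Dia not p3, w0
4. p3, w0
5. Dia not p3, w1
6. p3, w1
7. not p3, w2
Accessibility: w0Rw0, w0Rw1, w1Rw0, w1Rw1, w1Rw2, w2Rw1, w2Rw2
The negation has an open branch (countermodel exists).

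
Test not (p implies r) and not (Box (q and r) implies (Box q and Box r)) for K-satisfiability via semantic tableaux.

1. not (p implies r) and not (Box (q and r) implies (Box q and Box r)), u
2. not (p implies r), u
3. not (Box (q and r) implies (Box q and Box r)), u
4. p, u
5. not r, u
6. Box (q and r), u
7. not (Box q and Box r), u
8. not Box r, u
9. not r, v
10. q and r, v
11. q, v
12. r, v
Accessibility: uRv
Branch closes: r and not r both at v.
Every branch closes; the branch above is one of them.

Unsatisfiable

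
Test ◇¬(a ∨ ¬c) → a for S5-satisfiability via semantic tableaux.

Satisfiable

1. ◇¬(a ∨ ¬c) → a, u
2. a, u   [→-rule on 1 (branches; this branch)]
Accessibility: uRu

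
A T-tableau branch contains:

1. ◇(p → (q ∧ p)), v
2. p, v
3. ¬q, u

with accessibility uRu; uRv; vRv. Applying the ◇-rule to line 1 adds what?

a fresh world w with vRw, and p → (q ∧ p) at w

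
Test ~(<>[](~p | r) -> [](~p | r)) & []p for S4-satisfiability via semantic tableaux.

1. ~(<>[](~p | r) -> [](~p | r)) & []p, w0
2. ~(<>[](~p | r) -> [](~p | r)), w0
3. []p, w0
4. <>[](~p | r), w0
5. ~[](~p | r), w0
6. p, w0
7. [](~p | r), w1
8. p, w1
9. ~p | r, w1
10. r, w1
11. ~(~p | r), w2
12. p, w2
13. ~r, w2
Accessibility: w0Rw0, w0Rw1, w0Rw2, w1Rw1, w2Rw2

Satisfiable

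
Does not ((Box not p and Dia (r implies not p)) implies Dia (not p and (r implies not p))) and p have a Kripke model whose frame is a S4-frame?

1. not ((Box not p and Dia (r implies not p)) implies Dia (not p and (r implies not p))) and p, u
2. not ((Box not p and Dia (r implies not p)) implies Dia (not p and (r implies not p))), u
3. p, u
4. Box not p and Dia (r implies not p), u
5. not Dia (not p and (r implies not p)), u
6. Box not p, u
7. Dia (r implies not p), u
8. not (not p and (r implies not p)), u
9. not p, u
Accessibility: uRu
Branch closes: p and not p both at u.
Every branch closes; the branch above is one of them.

Unsatisfiable (every branch closes)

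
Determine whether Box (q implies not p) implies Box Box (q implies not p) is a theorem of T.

Tableau for the negation not (Box (q implies not p) implies Box Box (q implies not p)):
1. not (Box (q implies not p) implies Box Box (q implies not p)), 0
2. Box (q implies not p), 0
3. not Box Box (q implies not p), 0
4. q implies not p, 0
5. not p, 0
6. not Box (q implies not p), 1
7. q implies not p, 1
8. not p, 1
9. not (q implies not p), 2
10. q, 2
11. p, 2
Accessibility: 0R0, 0R1, 1R1, 1R2, 2R2
The negation has an open branch (countermodel exists).

Not valid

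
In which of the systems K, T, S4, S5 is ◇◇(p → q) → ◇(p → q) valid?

T-tableau for the negation ¬(◇◇(p → q) → ◇(p → q)):
1. ¬(◇◇(p → q) → ◇(p → q)), w0
2. ◇◇(p → q), w0
3. ¬◇(p → q), w0
4. ¬(p → q), w0
5. p, w0
6. ¬q, w0
7. ◇(p → q), w1
8. ¬(p → q), w1
9. p, w1
10. ¬q, w1
11. p → q, w2
12. q, w2
Accessibility: w0Rw0, w0Rw1, w1Rw1, w1Rw2, w2Rw2
Complete open branch: countermodel on a T-frame, so not valid in T, nor in K (the same frame is also a K-frame).
S4-tableau for the negation ¬(◇◇(p → q) → ◇(p → q)):
1. ¬(◇◇(p → q) → ◇(p → q)), w0
2. ◇◇(p → q), w0
3. ¬◇(p → q), w0
4. ¬(p → q), w0
5. p, w0
6. ¬q, w0
7. ◇(p → q), w1
8. ¬(p → q), w1
9. p, w1
10. ¬q, w1
11. p → q, w2
12. ¬(p → q), w2
13. p, w2
14. ¬q, w2
15. q, w2
Accessibility: w0Rw0, w0Rw1, w0Rw2, w1Rw1, w1Rw2, w2Rw2
Branch closes: q and ¬q both at w2.
Every branch closes (one shown): valid in S4, hence also in S5 (every theorem of S4 is a theorem of S5).

S4, S5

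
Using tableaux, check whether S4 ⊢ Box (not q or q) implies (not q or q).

Tableau for the negation not (Box (not q or q) implies (not q or q)):
1. not (Box (not q or q) implies (not q or q)), 0
2. Box (not q or q), 0
3. not (not q or q), 0
4. q, 0
5. not q, 0
Accessibility: 0R0
Branch closes: q and not q both at 0.
Every branch of the negation's tableau closes; the branch above is one of them.

Valid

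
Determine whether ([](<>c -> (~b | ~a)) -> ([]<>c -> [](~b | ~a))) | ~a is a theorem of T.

Valid in T

Tableau for the negation ~(([](<>c -> (~b | ~a)) -> ([]<>c -> [](~b | ~a))) | ~a):
1. ~(([](<>c -> (~b | ~a)) -> ([]<>c -> [](~b | ~a))) | ~a), w0
2. ~([](<>c -> (~b | ~a)) -> ([]<>c -> [](~b | ~a))), w0   [~|-rule on 1]
3. a, w0   [~|-rule on 1]
4. [](<>c -> (~b | ~a)), w0   [~->-rule on 2]
5. ~([]<>c -> [](~b | ~a)), w0   [~->-rule on 2]
6. []<>c, w0   [~->-rule on 5]
7. ~[](~b | ~a), w0   [~->-rule on 5]
8. <>c -> (~b | ~a), w0   [[]-rule on 4 via w0Rw0]
9. <>c, w0   [[]-rule on 6 via w0Rw0]
10. ~b | ~a, w0   [->-rule on 8 (branches; this branch)]
11. ~b, w0   [|-rule on 10 (branches; this branch)]
12. ~(~b | ~a), w1   [~[]-rule on 7: fresh world w1, w0Rw1]
13. b, w1   [~|-rule on 12]
14. a, w1   [~|-rule on 12]
15. <>c -> (~b | ~a), w1   [[]-rule on 4 via w0Rw1]
16. <>c, w1   [[]-rule on 6 via w0Rw1]
17. ~<>c, w1   [->-rule on 15 (branches; this branch)]
18. ~c, w1   [~<>-rule on 17 via w1Rw1]
19. c, w2   [<>-rule on 9: fresh world w2, w0Rw2]
20. <>c -> (~b | ~a), w2   [[]-rule on 4 via w0Rw2]
21. <>c, w2   [[]-rule on 6 via w0Rw2]
22. ~b | ~a, w2   [->-rule on 20 (branches; this branch)]
23. ~a, w2   [|-rule on 22 (branches; this branch)]
24. c, w3   [<>-rule on 16: fresh world w3, w1Rw3]
25. ~c, w3   [~<>-rule on 17 via w1Rw3]
Accessibility: w0Rw0, w0Rw1, w0Rw2, w1Rw1, w1Rw3, w2Rw2, w3Rw3
Branch closes: c and ~c both at w3.
All branches of the negation close; one closing branch shown above.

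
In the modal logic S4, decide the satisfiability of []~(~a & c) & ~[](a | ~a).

No, unsatisfiable

1. []~(~a & c) & ~[](a | ~a), u
2. []~(~a & c), u   [&-rule on 1]
3. ~[](a | ~a), u   [&-rule on 1]
4. ~(~a & c), u   [[]-rule on 2 via uRu]
5. ~c, u   [~&-rule on 4 (branches; this branch)]
6. ~(a | ~a), v   [~[]-rule on 3: fresh world v, uRv]
7. ~a, v   [~|-rule on 6]
8. a, v   [~|-rule on 6]
Accessibility: uRu, uRv, vRv
Branch closes: a and ~a both at v.
Every branch closes; the branch above is one of them.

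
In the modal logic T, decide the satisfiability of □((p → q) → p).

1. □((p → q) → p), u
2. (p → q) → p, u   [□-rule on 1 via uRu]
3. p, u   [→-rule on 2 (branches; this branch)]
Accessibility: uRu

Satisfiable (open branch found)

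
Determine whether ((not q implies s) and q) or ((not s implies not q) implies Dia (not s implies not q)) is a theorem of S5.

Tableau for the negation not (((not q implies s) and q) or ((not s implies not q) implies Dia (not s implies not q))):
1. not (((not q implies s) and q) or ((not s implies not q) implies Dia (not s implies not q))), u
2. not ((not q implies s) and q), u
3. not ((not s implies not q) implies Dia (not s implies not q)), u
4. not s implies not q, u
5. not Dia (not s implies not q), u
6. not (not s implies not q), u
7. not s, u
8. q, u
9. not (not q implies s), u
10. not q, u
Accessibility: uRu
Branch closes: q and not q both at u.
Every branch of the negation's tableau closes; the branch above is one of them.

Valid in S5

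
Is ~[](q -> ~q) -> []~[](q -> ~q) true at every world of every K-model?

Tableau for the negation ~(~[](q -> ~q) -> []~[](q -> ~q)):
1. ~(~[](q -> ~q) -> []~[](q -> ~q)), u
2. ~[](q -> ~q), u
3. ~[]~[](q -> ~q), u
4. ~(q -> ~q), v
5. q, v
6. [](q -> ~q), w
Accessibility: uRv, uRw
The negation has an open branch (countermodel exists).

Not valid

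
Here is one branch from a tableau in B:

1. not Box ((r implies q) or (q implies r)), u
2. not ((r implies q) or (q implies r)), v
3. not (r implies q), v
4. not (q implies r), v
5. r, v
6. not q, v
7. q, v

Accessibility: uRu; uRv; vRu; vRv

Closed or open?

Yes, closed

Both q and not q appear at v.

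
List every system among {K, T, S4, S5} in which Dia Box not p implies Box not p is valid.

S5

S4-tableau for the negation not (Dia Box not p implies Box not p):
1. not (Dia Box not p implies Box not p), w0
2. Dia Box not p, w0   [neg-implies-rule on 1]
3. not Box not p, w0   [neg-implies-rule on 1]
4. Box not p, w1   [Dia-rule on 2: fresh world w1, w0Rw1]
5. not p, w1   [Box-rule on 4 via w1Rw1]
6. p, w2   [neg-Box-rule on 3: fresh world w2, w0Rw2]
Accessibility: w0Rw0, w0Rw1, w0Rw2, w1Rw1, w2Rw2
Complete open branch: countermodel on an S4-frame, so not valid in S4, nor in K, T (the same frame is also a K-frame and a T-frame).
S5-tableau for the negation not (Dia Box not p implies Box not p):
1. not (Dia Box not p implies Box not p), w0
2. Dia Box not p, w0   [neg-implies-rule on 1]
3. not Box not p, w0   [neg-implies-rule on 1]
4. Box not p, w1   [Dia-rule on 2: fresh world w1, w0Rw1]
5. not p, w0   [Box-rule on 4 via w1Rw0]
6. not p, w1   [Box-rule on 4 via w1Rw1]
7. p, w2   [neg-Box-rule on 3: fresh world w2, w0Rw2]
8. not p, w2   [Box-rule on 4 via w1Rw2]
Accessibility: w0Rw0, w0Rw1, w0Rw2, w1Rw0, w1Rw1, w1Rw2, w2Rw0, w2Rw1, w2Rw2
Branch closes: p and not p both at w2.
Every branch closes (one shown): valid in S5.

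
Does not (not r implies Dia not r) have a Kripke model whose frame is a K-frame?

Yes, satisfiable

1. not (not r implies Dia not r), 0
2. not r, 0
3. not Dia not r, 0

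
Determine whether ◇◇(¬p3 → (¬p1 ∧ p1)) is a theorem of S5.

Tableau for the negation ¬◇◇(¬p3 → (¬p1 ∧ p1)):
1. ¬◇◇(¬p3 → (¬p1 ∧ p1)), w0
2. ¬◇(¬p3 → (¬p1 ∧ p1)), w0   [¬◇-rule on 1 via w0Rw0]
3. ¬(¬p3 → (¬p1 ∧ p1)), w0   [¬◇-rule on 2 via w0Rw0]
4. ¬p3, w0   [¬→-rule on 3]
5. ¬(¬p1 ∧ p1), w0   [¬→-rule on 3]
6. ¬p1, w0   [¬∧-rule on 5 (branches; this branch)]
Accessibility: w0Rw0
The negation has an open branch (countermodel exists).

Not valid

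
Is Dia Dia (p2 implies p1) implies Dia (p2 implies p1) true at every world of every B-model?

Tableau for the negation not (Dia Dia (p2 implies p1) implies Dia (p2 implies p1)):
1. not (Dia Dia (p2 implies p1) implies Dia (p2 implies p1)), 0
2. Dia Dia (p2 implies p1), 0   [neg-implies-rule on 1]
3. not Dia (p2 implies p1), 0   [neg-implies-rule on 1]
4. not (p2 implies p1), 0   [neg-Dia-rule on 3 via 0R0]
5. p2, 0   [neg-implies-rule on 4]
6. not p1, 0   [neg-implies-rule on 4]
7. Dia (p2 implies p1), 1   [Dia-rule on 2: fresh world 1, 0R1]
8. not (p2 implies p1), 1   [neg-Dia-rule on 3 via 0R1]
9. p2, 1   [neg-implies-rule on 8]
10. not p1, 1   [neg-implies-rule on 8]
11. p2 implies p1, 2   [Dia-rule on 7: fresh world 2, 1R2]
12. p1, 2   [implies-rule on 11 (branches; this branch)]
Accessibility: 0R0, 0R1, 1R0, 1R1, 1R2, 2R1, 2R2
The negation has an open branch (countermodel exists).

No, not valid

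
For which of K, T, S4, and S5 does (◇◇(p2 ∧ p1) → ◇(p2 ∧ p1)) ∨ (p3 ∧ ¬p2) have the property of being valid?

T-tableau for the negation ¬((◇◇(p2 ∧ p1) → ◇(p2 ∧ p1)) ∨ (p3 ∧ ¬p2)):
1. ¬((◇◇(p2 ∧ p1) → ◇(p2 ∧ p1)) ∨ (p3 ∧ ¬p2)), u
2. ¬(◇◇(p2 ∧ p1) → ◇(p2 ∧ p1)), u
3. ¬(p3 ∧ ¬p2), u
4. ◇◇(p2 ∧ p1), u
5. ¬◇(p2 ∧ p1), u
6. ¬(p2 ∧ p1), u
7. p2, u
8. ¬p1, u
9. ◇(p2 ∧ p1), v
10. ¬(p2 ∧ p1), v
11. ¬p1, v
12. p2 ∧ p1, w
13. p2, w
14. p1, w
Accessibility: uRu, uRv, vRv, vRw, wRw
Complete open branch: countermodel on a T-frame, so not valid in T, nor in K (the same frame is also a K-frame).
S4-tableau for the negation ¬((◇◇(p2 ∧ p1) → ◇(p2 ∧ p1)) ∨ (p3 ∧ ¬p2)):
1. ¬((◇◇(p2 ∧ p1) → ◇(p2 ∧ p1)) ∨ (p3 ∧ ¬p2)), u
2. ¬(◇◇(p2 ∧ p1) → ◇(p2 ∧ p1)), u
3. ¬(p3 ∧ ¬p2), u
4. ◇◇(p2 ∧ p1), u
5. ¬◇(p2 ∧ p1), u
6. ¬(p2 ∧ p1), u
7. p2, u
8. ¬p1, u
9. ◇(p2 ∧ p1), v
10. ¬(p2 ∧ p1), v
11. ¬p1, v
12. p2 ∧ p1, w
13. p2, w
14. p1, w
15. ¬(p2 ∧ p1), w
16. ¬p1, w
Accessibility: uRu, uRv, uRw, vRv, vRw, wRw
Branch closes: p1 and ¬p1 both at w.
Every branch closes (one shown): valid in S4, hence also in S5 (every theorem of S4 is a theorem of S5).

S4, S5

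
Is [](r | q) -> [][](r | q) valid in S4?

Tableau for the negation ~([](r | q) -> [][](r | q)):
1. ~([](r | q) -> [][](r | q)), 0
2. [](r | q), 0   [~->-rule on 1]
3. ~[][](r | q), 0   [~->-rule on 1]
4. r | q, 0   [[]-rule on 2 via 0R0]
5. q, 0   [|-rule on 4 (branches; this branch)]
6. ~[](r | q), 1   [~[]-rule on 3: fresh world 1, 0R1]
7. r | q, 1   [[]-rule on 2 via 0R1]
8. q, 1   [|-rule on 7 (branches; this branch)]
9. ~(r | q), 2   [~[]-rule on 6: fresh world 2, 1R2]
10. ~r, 2   [~|-rule on 9]
11. ~q, 2   [~|-rule on 9]
12. r | q, 2   [[]-rule on 2 via 0R2]
13. q, 2   [|-rule on 12 (branches; this branch)]
Accessibility: 0R0, 0R1, 0R2, 1R1, 1R2, 2R2
Branch closes: q and ~q both at 2.
All branches of the negation close; one closing branch shown above.

Yes, valid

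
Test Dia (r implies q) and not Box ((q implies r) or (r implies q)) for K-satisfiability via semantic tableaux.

1. Dia (r implies q) and not Box ((q implies r) or (r implies q)), u
2. Dia (r implies q), u   [and-rule on 1]
3. not Box ((q implies r) or (r implies q)), u   [and-rule on 1]
4. r implies q, v   [Dia-rule on 2: fresh world v, uRv]
5. q, v   [implies-rule on 4 (branches; this branch)]
6. not ((q implies r) or (r implies q)), w   [neg-Box-rule on 3: fresh world w, uRw]
7. not (q implies r), w   [neg-or-rule on 6]
8. not (r implies q), w   [neg-or-rule on 6]
9. q, w   [neg-implies-rule on 7]
10. not r, w   [neg-implies-rule on 7]
11. r, w   [neg-implies-rule on 8]
12. not q, w   [neg-implies-rule on 8]
Accessibility: uRv, uRw
Branch closes: r and not r both at w.
Every branch closes; the branch above is one of them.

Unsatisfiable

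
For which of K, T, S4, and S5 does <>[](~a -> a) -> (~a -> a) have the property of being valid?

S4-tableau for the negation ~(<>[](~a -> a) -> (~a -> a)):
1. ~(<>[](~a -> a) -> (~a -> a)), 0
2. <>[](~a -> a), 0
3. ~(~a -> a), 0
4. ~a, 0
5. [](~a -> a), 1
6. ~a -> a, 1
7. a, 1
Accessibility: 0R0, 0R1, 1R1
Complete open branch: countermodel on an S4-frame, so not valid in S4, nor in K, T (the same frame is also a K-frame and a T-frame).
S5-tableau for the negation ~(<>[](~a -> a) -> (~a -> a)):
1. ~(<>[](~a -> a) -> (~a -> a)), 0
2. <>[](~a -> a), 0
3. ~(~a -> a), 0
4. ~a, 0
5. [](~a -> a), 1
6. ~a -> a, 0
7. ~a -> a, 1
8. a, 0
Accessibility: 0R0, 0R1, 1R0, 1R1
Branch closes: a and ~a both at 0.
Every branch closes (one shown): valid in S5.

S5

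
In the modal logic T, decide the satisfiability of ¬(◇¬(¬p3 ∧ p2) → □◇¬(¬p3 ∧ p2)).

Satisfiable (open branch found)

1. ¬(◇¬(¬p3 ∧ p2) → □◇¬(¬p3 ∧ p2)), w0
2. ◇¬(¬p3 ∧ p2), w0
3. ¬□◇¬(¬p3 ∧ p2), w0
4. ¬(¬p3 ∧ p2), w1
5. ¬p2, w1
6. ¬◇¬(¬p3 ∧ p2), w2
7. ¬p3 ∧ p2, w2
8. ¬p3, w2
9. p2, w2
Accessibility: w0Rw0, w0Rw1, w0Rw2, w1Rw1, w2Rw2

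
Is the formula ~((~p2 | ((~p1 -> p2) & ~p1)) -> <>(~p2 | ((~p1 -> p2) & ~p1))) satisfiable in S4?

1. ~((~p2 | ((~p1 -> p2) & ~p1)) -> <>(~p2 | ((~p1 -> p2) & ~p1))), u
2. ~p2 | ((~p1 -> p2) & ~p1), u
3. ~<>(~p2 | ((~p1 -> p2) & ~p1)), u
4. ~(~p2 | ((~p1 -> p2) & ~p1)), u
5. p2, u
6. ~((~p1 -> p2) & ~p1), u
7. (~p1 -> p2) & ~p1, u
8. ~p1 -> p2, u
9. ~p1, u
10. ~(~p1 -> p2), u
11. ~p2, u
Accessibility: uRu
Branch closes: p2 and ~p2 both at u.
All branches of the tableau close; one closing branch shown above.

Unsatisfiable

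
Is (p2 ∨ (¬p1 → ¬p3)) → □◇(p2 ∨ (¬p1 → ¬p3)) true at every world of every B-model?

Valid in B

Tableau for the negation ¬((p2 ∨ (¬p1 → ¬p3)) → □◇(p2 ∨ (¬p1 → ¬p3))):
1. ¬((p2 ∨ (¬p1 → ¬p3)) → □◇(p2 ∨ (¬p1 → ¬p3))), w0
2. p2 ∨ (¬p1 → ¬p3), w0
3. ¬□◇(p2 ∨ (¬p1 → ¬p3)), w0
4. ¬p1 → ¬p3, w0
5. ¬p3, w0
6. ¬◇(p2 ∨ (¬p1 → ¬p3)), w1
7. ¬(p2 ∨ (¬p1 → ¬p3)), w0
8. ¬p2, w0
9. ¬(¬p1 → ¬p3), w0
10. ¬p1, w0
11. p3, w0
Accessibility: w0Rw0, w0Rw1, w1Rw0, w1Rw1
Branch closes: p3 and ¬p3 both at w0.
Every branch of the negation's tableau closes; the branch above is one of them.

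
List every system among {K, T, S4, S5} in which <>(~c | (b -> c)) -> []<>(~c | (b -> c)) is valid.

T-tableau for the negation ~(<>(~c | (b -> c)) -> []<>(~c | (b -> c))):
1. ~(<>(~c | (b -> c)) -> []<>(~c | (b -> c))), w0
2. <>(~c | (b -> c)), w0
3. ~[]<>(~c | (b -> c)), w0
4. ~c | (b -> c), w1
5. b -> c, w1
6. c, w1
7. ~<>(~c | (b -> c)), w2
8. ~(~c | (b -> c)), w2
9. c, w2
10. ~(b -> c), w2
11. b, w2
12. ~c, w2
Accessibility: w0Rw0, w0Rw1, w0Rw2, w1Rw1, w2Rw2
Branch closes: c and ~c both at w2.
Every branch closes (one shown): valid in T, hence also in S4, S5 (every theorem of T is a theorem of S4 and S5).
K-tableau for the negation ~(<>(~c | (b -> c)) -> []<>(~c | (b -> c))):
1. ~(<>(~c | (b -> c)) -> []<>(~c | (b -> c))), w0
2. <>(~c | (b -> c)), w0
3. ~[]<>(~c | (b -> c)), w0
4. ~c | (b -> c), w1
5. b -> c, w1
6. c, w1
7. ~<>(~c | (b -> c)), w2
Accessibility: w0Rw1, w0Rw2
Complete open branch: countermodel on a K-frame, so not valid in K.

T, S4, S5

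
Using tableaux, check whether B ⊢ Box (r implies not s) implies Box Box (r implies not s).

Tableau for the negation not (Box (r implies not s) implies Box Box (r implies not s)):
1. not (Box (r implies not s) implies Box Box (r implies not s)), 0
2. Box (r implies not s), 0
3. not Box Box (r implies not s), 0
4. r implies not s, 0
5. not s, 0
6. not Box (r implies not s), 1
7. r implies not s, 1
8. not s, 1
9. not (r implies not s), 2
10. r, 2
11. s, 2
Accessibility: 0R0, 0R1, 1R0, 1R1, 1R2, 2R1, 2R2
The negation has an open branch (countermodel exists).

Not valid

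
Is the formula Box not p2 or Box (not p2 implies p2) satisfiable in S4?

Yes, satisfiable

1. Box not p2 or Box (not p2 implies p2), 0
2. Box (not p2 implies p2), 0
3. not p2 implies p2, 0
4. p2, 0
Accessibility: 0R0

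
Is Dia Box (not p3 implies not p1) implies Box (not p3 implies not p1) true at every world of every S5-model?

Tableau for the negation not (Dia Box (not p3 implies not p1) implies Box (not p3 implies not p1)):
1. not (Dia Box (not p3 implies not p1) implies Box (not p3 implies not p1)), w0
2. Dia Box (not p3 implies not p1), w0
3. not Box (not p3 implies not p1), w0
4. Box (not p3 implies not p1), w1
5. not p3 implies not p1, w0
6. not p3 implies not p1, w1
7. not p1, w0
8. not p1, w1
9. not (not p3 implies not p1), w2
10. not p3, w2
11. p1, w2
12. not p3 implies not p1, w2
13. not p1, w2
Accessibility: w0Rw0, w0Rw1, w0Rw2, w1Rw0, w1Rw1, w1Rw2, w2Rw0, w2Rw1, w2Rw2
Branch closes: p1 and not p1 both at w2.
All branches of the negation close; one closing branch shown above.

Valid in S5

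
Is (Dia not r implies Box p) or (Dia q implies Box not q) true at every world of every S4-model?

Not valid

Tableau for the negation not ((Dia not r implies Box p) or (Dia q implies Box not q)):
1. not ((Dia not r implies Box p) or (Dia q implies Box not q)), u
2. not (Dia not r implies Box p), u   [neg-or-rule on 1]
3. not (Dia q implies Box not q), u   [neg-or-rule on 1]
4. Dia not r, u   [neg-implies-rule on 2]
5. not Box p, u   [neg-implies-rule on 2]
6. Dia q, u   [neg-implies-rule on 3]
7. not Box not q, u   [neg-implies-rule on 3]
8. not r, v   [Dia-rule on 4: fresh world v, uRv]
9. not p, w   [neg-Box-rule on 5: fresh world w, uRw]
10. q, x   [Dia-rule on 6: fresh world x, uRx]
11. q, y   [neg-Box-rule on 7: fresh world y, uRy]
Accessibility: uRu, uRv, uRw, uRx, uRy, vRv, wRw, xRx, yRy
The negation has an open branch (countermodel exists).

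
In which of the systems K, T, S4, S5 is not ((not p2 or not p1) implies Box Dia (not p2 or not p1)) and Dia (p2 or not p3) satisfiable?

K, T, S4

S4-tableau for the formula:
1. not ((not p2 or not p1) implies Box Dia (not p2 or not p1)) and Dia (p2 or not p3), u
2. not ((not p2 or not p1) implies Box Dia (not p2 or not p1)), u   [and-rule on 1]
3. Dia (p2 or not p3), u   [and-rule on 1]
4. not p2 or not p1, u   [neg-implies-rule on 2]
5. not Box Dia (not p2 or not p1), u   [neg-implies-rule on 2]
6. not p1, u   [or-rule on 4 (branches; this branch)]
7. p2 or not p3, v   [Dia-rule on 3: fresh world v, uRv]
8. not p3, v   [or-rule on 7 (branches; this branch)]
9. not Dia (not p2 or not p1), w   [neg-Box-rule on 5: fresh world w, uRw]
10. not (not p2 or not p1), w   [neg-Dia-rule on 9 via wRw]
11. p2, w   [neg-or-rule on 10]
12. p1, w   [neg-or-rule on 10]
Accessibility: uRu, uRv, uRw, vRv, wRw
Complete open branch: satisfiable in S4, hence also in K, T (this S4-model is also a K-model and a T-model).
S5-tableau for the formula:
1. not ((not p2 or not p1) implies Box Dia (not p2 or not p1)) and Dia (p2 or not p3), u
2. not ((not p2 or not p1) implies Box Dia (not p2 or not p1)), u   [and-rule on 1]
3. Dia (p2 or not p3), u   [and-rule on 1]
4. not p2 or not p1, u   [neg-implies-rule on 2]
5. not Box Dia (not p2 or not p1), u   [neg-implies-rule on 2]
6. not p1, u   [or-rule on 4 (branches; this branch)]
7. p2 or not p3, v   [Dia-rule on 3: fresh world v, uRv]
8. not p3, v   [or-rule on 7 (branches; this branch)]
9. not Dia (not p2 or not p1), w   [neg-Box-rule on 5: fresh world w, uRw]
10. not (not p2 or not p1), u   [neg-Dia-rule on 9 via wRu]
11. p2, u   [neg-or-rule on 10]
12. p1, u   [neg-or-rule on 10]
Accessibility: uRu, uRv, uRw, vRu, vRv, vRw, wRu, wRv, wRw
Branch closes: p1 and not p1 both at u.
Every branch closes (one shown): unsatisfiable in S5.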